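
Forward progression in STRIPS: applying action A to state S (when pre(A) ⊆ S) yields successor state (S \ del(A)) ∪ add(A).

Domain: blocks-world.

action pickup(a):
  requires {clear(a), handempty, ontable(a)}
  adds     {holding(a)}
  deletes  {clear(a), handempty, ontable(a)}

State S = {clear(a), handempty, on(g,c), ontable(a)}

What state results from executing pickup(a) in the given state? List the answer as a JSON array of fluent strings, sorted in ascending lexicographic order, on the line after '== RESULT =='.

Progress:
  pre ⊆ S: {clear(a), handempty, ontable(a)} ⊆ S  — applicable
  S \ del = {on(g,c)}
  ∪ add   = {holding(a), on(g,c)}

== RESULT ==
["holding(a)", "on(g,c)"]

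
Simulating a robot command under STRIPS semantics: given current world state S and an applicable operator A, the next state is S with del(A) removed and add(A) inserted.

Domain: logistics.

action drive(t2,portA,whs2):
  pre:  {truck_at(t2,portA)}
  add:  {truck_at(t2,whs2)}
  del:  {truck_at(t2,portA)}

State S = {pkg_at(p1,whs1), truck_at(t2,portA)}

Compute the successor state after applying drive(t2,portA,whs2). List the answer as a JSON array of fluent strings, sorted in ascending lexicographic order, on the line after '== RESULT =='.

Compute (S \ del) ∪ add:
  pre ⊆ S: {truck_at(t2,portA)} ⊆ S  — applicable
  S \ del = {pkg_at(p1,whs1)}
  ∪ add   = {pkg_at(p1,whs1), truck_at(t2,whs2)}

== RESULT ==
["pkg_at(p1,whs1)", "truck_at(t2,whs2)"]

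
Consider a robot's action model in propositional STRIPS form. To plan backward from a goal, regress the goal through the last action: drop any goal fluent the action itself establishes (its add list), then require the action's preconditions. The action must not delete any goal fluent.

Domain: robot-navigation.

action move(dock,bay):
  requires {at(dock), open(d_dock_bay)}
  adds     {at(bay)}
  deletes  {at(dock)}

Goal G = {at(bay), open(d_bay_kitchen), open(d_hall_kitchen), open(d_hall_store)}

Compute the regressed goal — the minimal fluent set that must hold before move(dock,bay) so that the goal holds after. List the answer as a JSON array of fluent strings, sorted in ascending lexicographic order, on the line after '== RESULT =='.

Regress:
  G ∩ del = {}  (empty — regression defined)
  G \ add = {at(bay), open(d_bay_kitchen), open(d_hall_kitchen), open(d_hall_store)} \ {at(bay)} = {open(d_bay_kitchen), open(d_hall_kitchen), open(d_hall_store)}
  ∪ pre   = {open(d_bay_kitchen), open(d_hall_kitchen), open(d_hall_store)} ∪ {at(dock), open(d_dock_bay)}
          = {at(dock), open(d_bay_kitchen), open(d_dock_bay), open(d_hall_kitchen), open(d_hall_store)}

== RESULT ==
["at(dock)", "open(d_bay_kitchen)", "open(d_dock_bay)", "open(d_hall_kitchen)", "open(d_hall_store)"]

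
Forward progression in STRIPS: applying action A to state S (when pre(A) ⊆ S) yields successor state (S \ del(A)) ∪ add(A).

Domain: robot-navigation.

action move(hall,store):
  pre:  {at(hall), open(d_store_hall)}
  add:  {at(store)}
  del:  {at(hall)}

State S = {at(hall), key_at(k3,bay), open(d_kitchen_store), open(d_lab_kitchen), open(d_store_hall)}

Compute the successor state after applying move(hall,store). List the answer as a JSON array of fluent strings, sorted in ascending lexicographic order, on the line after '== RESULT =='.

Progress:
  pre ⊆ S: {at(hall), open(d_store_hall)} ⊆ S  — applicable
  S \ del = {key_at(k3,bay), open(d_kitchen_store), open(d_lab_kitchen), open(d_store_hall)}
  ∪ add   = {at(store), key_at(k3,bay), open(d_kitchen_store), open(d_lab_kitchen), open(d_store_hall)}

== RESULT ==
["at(store)", "key_at(k3,bay)", "open(d_kitchen_store)", "open(d_lab_kitchen)", "open(d_store_hall)"]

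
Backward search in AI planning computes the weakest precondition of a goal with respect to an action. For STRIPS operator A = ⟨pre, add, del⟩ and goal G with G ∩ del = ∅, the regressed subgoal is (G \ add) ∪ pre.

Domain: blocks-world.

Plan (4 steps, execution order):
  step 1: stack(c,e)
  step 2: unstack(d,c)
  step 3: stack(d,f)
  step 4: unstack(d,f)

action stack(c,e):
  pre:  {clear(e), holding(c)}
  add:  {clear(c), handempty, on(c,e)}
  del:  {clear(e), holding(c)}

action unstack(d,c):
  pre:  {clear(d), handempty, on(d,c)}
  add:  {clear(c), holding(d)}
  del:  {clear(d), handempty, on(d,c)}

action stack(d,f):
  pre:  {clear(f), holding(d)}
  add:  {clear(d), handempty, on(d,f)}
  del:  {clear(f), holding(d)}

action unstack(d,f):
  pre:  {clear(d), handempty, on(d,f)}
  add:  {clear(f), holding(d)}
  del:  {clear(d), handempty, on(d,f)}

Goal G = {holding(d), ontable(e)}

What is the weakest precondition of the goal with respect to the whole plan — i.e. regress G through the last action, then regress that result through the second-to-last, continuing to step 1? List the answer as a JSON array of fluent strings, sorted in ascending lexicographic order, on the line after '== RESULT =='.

Regress step by step:
  through step 4 (unstack(d,f)): drop {holding(d)}, keep {ontable(e)}, require {clear(d), handempty, on(d,f)}
    → {clear(d), handempty, on(d,f), ontable(e)}
  through step 3 (stack(d,f)): drop {clear(d), handempty, on(d,f)}, keep {ontable(e)}, require {clear(f), holding(d)}
    → {clear(f), holding(d), ontable(e)}
  through step 2 (unstack(d,c)): drop {holding(d)}, keep {clear(f), ontable(e)}, require {clear(d), handempty, on(d,c)}
    → {clear(d), clear(f), handempty, on(d,c), ontable(e)}
  through step 1 (stack(c,e)): drop {handempty}, keep {clear(d), clear(f), on(d,c), ontable(e)}, require {clear(e), holding(c)}
    → {clear(d), clear(e), clear(f), holding(c), on(d,c), ontable(e)}

== RESULT ==
["clear(d)", "clear(e)", "clear(f)", "holding(c)", "on(d,c)", "ontable(e)"]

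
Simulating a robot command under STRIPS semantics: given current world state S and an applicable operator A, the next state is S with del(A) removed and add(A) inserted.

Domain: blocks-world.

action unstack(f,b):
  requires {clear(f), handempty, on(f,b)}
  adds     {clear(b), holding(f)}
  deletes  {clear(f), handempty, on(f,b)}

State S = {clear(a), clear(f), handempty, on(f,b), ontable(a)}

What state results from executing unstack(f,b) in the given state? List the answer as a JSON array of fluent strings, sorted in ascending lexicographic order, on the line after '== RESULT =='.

Progress:
  pre ⊆ S: {clear(f), handempty, on(f,b)} ⊆ S  — applicable
  S \ del = {clear(a), ontable(a)}
  ∪ add   = {clear(a), clear(b), holding(f), ontable(a)}

== RESULT ==
["clear(a)", "clear(b)", "holding(f)", "ontable(a)"]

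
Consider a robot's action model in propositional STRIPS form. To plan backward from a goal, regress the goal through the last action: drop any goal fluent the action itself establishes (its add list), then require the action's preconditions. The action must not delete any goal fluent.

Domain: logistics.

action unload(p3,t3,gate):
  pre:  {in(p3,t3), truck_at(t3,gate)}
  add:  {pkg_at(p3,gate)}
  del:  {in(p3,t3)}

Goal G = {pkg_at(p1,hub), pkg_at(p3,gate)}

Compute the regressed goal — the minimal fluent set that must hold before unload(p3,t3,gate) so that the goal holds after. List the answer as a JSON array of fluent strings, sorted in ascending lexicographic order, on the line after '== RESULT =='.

Regress:
  G ∩ del = {}  (empty — regression defined)
  G \ add = {pkg_at(p1,hub), pkg_at(p3,gate)} \ {pkg_at(p3,gate)} = {pkg_at(p1,hub)}
  ∪ pre   = {pkg_at(p1,hub)} ∪ {in(p3,t3), truck_at(t3,gate)}
          = {in(p3,t3), pkg_at(p1,hub), truck_at(t3,gate)}

== RESULT ==
["in(p3,t3)", "pkg_at(p1,hub)", "truck_at(t3,gate)"]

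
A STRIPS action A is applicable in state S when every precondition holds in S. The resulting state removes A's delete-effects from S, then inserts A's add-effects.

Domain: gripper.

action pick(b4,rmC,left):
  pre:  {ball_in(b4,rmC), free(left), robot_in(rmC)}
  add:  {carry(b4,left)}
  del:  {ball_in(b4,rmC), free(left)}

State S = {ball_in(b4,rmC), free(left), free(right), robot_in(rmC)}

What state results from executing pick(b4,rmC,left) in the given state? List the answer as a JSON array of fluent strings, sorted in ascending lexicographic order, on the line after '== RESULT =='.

Compute (S \ del) ∪ add:
  pre ⊆ S: {ball_in(b4,rmC), free(left), robot_in(rmC)} ⊆ S  — applicable
  S \ del = {free(right), robot_in(rmC)}
  ∪ add   = {carry(b4,left), free(right), robot_in(rmC)}

== RESULT ==
["carry(b4,left)", "free(right)", "robot_in(rmC)"]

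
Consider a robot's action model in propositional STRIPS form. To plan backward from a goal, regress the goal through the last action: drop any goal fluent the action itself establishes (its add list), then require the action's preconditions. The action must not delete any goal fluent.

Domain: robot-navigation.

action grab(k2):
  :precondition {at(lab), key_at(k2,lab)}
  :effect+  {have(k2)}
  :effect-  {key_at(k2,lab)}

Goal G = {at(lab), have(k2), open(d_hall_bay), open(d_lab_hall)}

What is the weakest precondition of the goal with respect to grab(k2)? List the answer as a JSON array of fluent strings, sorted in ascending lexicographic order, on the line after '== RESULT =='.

Compute (G \ add) ∪ pre:
  G ∩ del = {}  (empty — regression defined)
  G \ add = {at(lab), have(k2), open(d_hall_bay), open(d_lab_hall)} \ {have(k2)} = {at(lab), open(d_hall_bay), open(d_lab_hall)}
  ∪ pre   = {at(lab), open(d_hall_bay), open(d_lab_hall)} ∪ {at(lab), key_at(k2,lab)}
          = {at(lab), key_at(k2,lab), open(d_hall_bay), open(d_lab_hall)}

== RESULT ==
["at(lab)", "key_at(k2,lab)", "open(d_hall_bay)", "open(d_lab_hall)"]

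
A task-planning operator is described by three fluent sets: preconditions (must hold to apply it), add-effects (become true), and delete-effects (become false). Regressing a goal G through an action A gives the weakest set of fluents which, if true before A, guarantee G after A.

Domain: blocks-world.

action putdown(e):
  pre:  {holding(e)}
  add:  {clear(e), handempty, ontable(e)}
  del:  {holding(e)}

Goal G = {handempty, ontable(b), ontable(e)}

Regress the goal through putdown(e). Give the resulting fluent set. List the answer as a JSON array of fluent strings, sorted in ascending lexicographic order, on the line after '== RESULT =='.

Regress:
  G ∩ del = {}  (empty — regression defined)
  G \ add = {handempty, ontable(b), ontable(e)} \ {clear(e), handempty, ontable(e)} = {ontable(b)}
  ∪ pre   = {ontable(b)} ∪ {holding(e)}
          = {holding(e), ontable(b)}

== RESULT ==
["holding(e)", "ontable(b)"]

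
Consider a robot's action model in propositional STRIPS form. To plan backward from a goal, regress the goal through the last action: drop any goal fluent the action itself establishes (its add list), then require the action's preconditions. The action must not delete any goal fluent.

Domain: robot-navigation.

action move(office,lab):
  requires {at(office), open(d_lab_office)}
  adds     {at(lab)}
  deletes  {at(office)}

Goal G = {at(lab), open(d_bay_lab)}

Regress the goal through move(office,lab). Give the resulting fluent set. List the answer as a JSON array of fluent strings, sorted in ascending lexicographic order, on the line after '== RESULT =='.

Regress:
  G ∩ del = {}  (empty — regression defined)
  G \ add = {at(lab), open(d_bay_lab)} \ {at(lab)} = {open(d_bay_lab)}
  ∪ pre   = {open(d_bay_lab)} ∪ {at(office), open(d_lab_office)}
          = {at(office), open(d_bay_lab), open(d_lab_office)}

== RESULT ==
["at(office)", "open(d_bay_lab)", "open(d_lab_office)"]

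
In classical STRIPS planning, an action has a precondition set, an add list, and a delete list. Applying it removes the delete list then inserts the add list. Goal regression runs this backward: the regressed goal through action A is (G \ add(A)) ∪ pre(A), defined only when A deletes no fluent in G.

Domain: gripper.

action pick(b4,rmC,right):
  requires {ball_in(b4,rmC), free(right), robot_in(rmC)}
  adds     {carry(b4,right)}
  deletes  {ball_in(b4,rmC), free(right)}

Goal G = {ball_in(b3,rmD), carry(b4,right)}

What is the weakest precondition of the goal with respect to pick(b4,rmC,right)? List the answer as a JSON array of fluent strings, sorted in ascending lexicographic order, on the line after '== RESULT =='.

Regress:
  G ∩ del = {}  (empty — regression defined)
  G \ add = {ball_in(b3,rmD), carry(b4,right)} \ {carry(b4,right)} = {ball_in(b3,rmD)}
  ∪ pre   = {ball_in(b3,rmD)} ∪ {ball_in(b4,rmC), free(right), robot_in(rmC)}
          = {ball_in(b3,rmD), ball_in(b4,rmC), free(right), robot_in(rmC)}

== RESULT ==
["ball_in(b3,rmD)", "ball_in(b4,rmC)", "free(right)", "robot_in(rmC)"]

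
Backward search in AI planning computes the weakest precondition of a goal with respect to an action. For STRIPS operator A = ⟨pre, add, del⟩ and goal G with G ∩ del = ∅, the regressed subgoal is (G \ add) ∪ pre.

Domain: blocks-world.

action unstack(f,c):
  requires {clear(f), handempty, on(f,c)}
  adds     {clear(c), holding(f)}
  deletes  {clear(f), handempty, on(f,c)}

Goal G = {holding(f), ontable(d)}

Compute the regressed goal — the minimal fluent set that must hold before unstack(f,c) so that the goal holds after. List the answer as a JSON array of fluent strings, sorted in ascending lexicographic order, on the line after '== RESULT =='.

Regress:
  G ∩ del = {}  (empty — regression defined)
  G \ add = {holding(f), ontable(d)} \ {clear(c), holding(f)} = {ontable(d)}
  ∪ pre   = {ontable(d)} ∪ {clear(f), handempty, on(f,c)}
          = {clear(f), handempty, on(f,c), ontable(d)}

== RESULT ==
["clear(f)", "handempty", "on(f,c)", "ontable(d)"]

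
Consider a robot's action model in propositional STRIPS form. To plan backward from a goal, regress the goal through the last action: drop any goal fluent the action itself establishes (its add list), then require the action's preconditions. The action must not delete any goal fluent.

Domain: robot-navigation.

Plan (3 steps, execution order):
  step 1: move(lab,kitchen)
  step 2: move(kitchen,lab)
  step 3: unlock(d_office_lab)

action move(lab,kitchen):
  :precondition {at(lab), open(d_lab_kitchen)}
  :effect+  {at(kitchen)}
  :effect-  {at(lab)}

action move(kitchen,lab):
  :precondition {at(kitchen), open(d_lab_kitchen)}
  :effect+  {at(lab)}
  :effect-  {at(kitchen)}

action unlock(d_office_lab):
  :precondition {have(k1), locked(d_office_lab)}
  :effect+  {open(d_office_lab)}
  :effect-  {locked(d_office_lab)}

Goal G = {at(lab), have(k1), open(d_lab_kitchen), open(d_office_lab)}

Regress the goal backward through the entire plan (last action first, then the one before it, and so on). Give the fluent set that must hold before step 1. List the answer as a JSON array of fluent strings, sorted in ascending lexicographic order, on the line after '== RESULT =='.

Work backward from the goal:
  through step 3 (unlock(d_office_lab)): drop {open(d_office_lab)}, keep {at(lab), have(k1), open(d_lab_kitchen)}, require {have(k1), locked(d_office_lab)}
    → {at(lab), have(k1), locked(d_office_lab), open(d_lab_kitchen)}
  through step 2 (move(kitchen,lab)): drop {at(lab)}, keep {have(k1), locked(d_office_lab), open(d_lab_kitchen)}, require {at(kitchen), open(d_lab_kitchen)}
    → {at(kitchen), have(k1), locked(d_office_lab), open(d_lab_kitchen)}
  through step 1 (move(lab,kitchen)): drop {at(kitchen)}, keep {have(k1), locked(d_office_lab), open(d_lab_kitchen)}, require {at(lab), open(d_lab_kitchen)}
    → {at(lab), have(k1), locked(d_office_lab), open(d_lab_kitchen)}

== RESULT ==
["at(lab)", "have(k1)", "locked(d_office_lab)", "open(d_lab_kitchen)"]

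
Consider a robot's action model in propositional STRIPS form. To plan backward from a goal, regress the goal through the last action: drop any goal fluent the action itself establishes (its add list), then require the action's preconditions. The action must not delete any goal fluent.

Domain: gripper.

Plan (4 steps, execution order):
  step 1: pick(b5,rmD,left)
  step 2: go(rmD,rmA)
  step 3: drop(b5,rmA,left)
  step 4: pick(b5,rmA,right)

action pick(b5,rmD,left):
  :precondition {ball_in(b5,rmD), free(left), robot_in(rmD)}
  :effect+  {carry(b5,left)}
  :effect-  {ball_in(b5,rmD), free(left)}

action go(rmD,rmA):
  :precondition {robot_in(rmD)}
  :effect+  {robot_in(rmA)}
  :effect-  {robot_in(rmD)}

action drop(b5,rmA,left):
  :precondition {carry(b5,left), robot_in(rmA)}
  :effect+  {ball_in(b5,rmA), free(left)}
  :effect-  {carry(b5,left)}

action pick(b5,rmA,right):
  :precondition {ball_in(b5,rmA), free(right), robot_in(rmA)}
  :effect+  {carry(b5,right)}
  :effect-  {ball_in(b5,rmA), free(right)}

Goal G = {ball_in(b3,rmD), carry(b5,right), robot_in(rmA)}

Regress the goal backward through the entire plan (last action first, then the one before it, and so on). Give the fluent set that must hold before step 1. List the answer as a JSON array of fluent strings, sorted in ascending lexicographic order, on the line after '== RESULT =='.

Work backward from the goal:
  through step 4 (pick(b5,rmA,right)): drop {carry(b5,right)}, keep {ball_in(b3,rmD), robot_in(rmA)}, require {ball_in(b5,rmA), free(right), robot_in(rmA)}
    → {ball_in(b3,rmD), ball_in(b5,rmA), free(right), robot_in(rmA)}
  through step 3 (drop(b5,rmA,left)): drop {ball_in(b5,rmA)}, keep {ball_in(b3,rmD), free(right), robot_in(rmA)}, require {carry(b5,left), robot_in(rmA)}
    → {ball_in(b3,rmD), carry(b5,left), free(right), robot_in(rmA)}
  through step 2 (go(rmD,rmA)): drop {robot_in(rmA)}, keep {ball_in(b3,rmD), carry(b5,left), free(right)}, require {robot_in(rmD)}
    → {ball_in(b3,rmD), carry(b5,left), free(right), robot_in(rmD)}
  through step 1 (pick(b5,rmD,left)): drop {carry(b5,left)}, keep {ball_in(b3,rmD), free(right), robot_in(rmD)}, require {ball_in(b5,rmD), free(left), robot_in(rmD)}
    → {ball_in(b3,rmD), ball_in(b5,rmD), free(left), free(right), robot_in(rmD)}

== RESULT ==
["ball_in(b3,rmD)", "ball_in(b5,rmD)", "free(left)", "free(right)", "robot_in(rmD)"]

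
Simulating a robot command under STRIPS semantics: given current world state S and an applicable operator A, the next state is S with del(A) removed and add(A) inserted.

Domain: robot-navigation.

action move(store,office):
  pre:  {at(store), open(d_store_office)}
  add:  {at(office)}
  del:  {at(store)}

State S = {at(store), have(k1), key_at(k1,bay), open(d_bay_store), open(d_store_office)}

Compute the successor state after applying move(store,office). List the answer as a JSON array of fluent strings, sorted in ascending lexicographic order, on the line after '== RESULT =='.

Compute (S \ del) ∪ add:
  pre ⊆ S: {at(store), open(d_store_office)} ⊆ S  — applicable
  S \ del = {have(k1), key_at(k1,bay), open(d_bay_store), open(d_store_office)}
  ∪ add   = {at(office), have(k1), key_at(k1,bay), open(d_bay_store), open(d_store_office)}

== RESULT ==
["at(office)", "have(k1)", "key_at(k1,bay)", "open(d_bay_store)", "open(d_store_office)"]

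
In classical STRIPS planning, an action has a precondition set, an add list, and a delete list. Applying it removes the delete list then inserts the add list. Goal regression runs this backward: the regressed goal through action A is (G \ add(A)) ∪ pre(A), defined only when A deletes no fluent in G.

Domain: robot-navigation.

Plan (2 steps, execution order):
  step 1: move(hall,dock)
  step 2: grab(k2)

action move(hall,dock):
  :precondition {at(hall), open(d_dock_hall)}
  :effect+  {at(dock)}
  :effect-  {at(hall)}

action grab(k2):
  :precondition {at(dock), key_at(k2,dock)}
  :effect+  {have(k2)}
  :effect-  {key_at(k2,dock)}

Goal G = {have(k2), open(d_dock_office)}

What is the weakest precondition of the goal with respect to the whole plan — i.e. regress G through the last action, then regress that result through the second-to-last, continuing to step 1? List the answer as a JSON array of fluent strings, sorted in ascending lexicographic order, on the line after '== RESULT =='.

Work backward from the goal:
  through step 2 (grab(k2)): drop {have(k2)}, keep {open(d_dock_office)}, require {at(dock), key_at(k2,dock)}
    → {at(dock), key_at(k2,dock), open(d_dock_office)}
  through step 1 (move(hall,dock)): drop {at(dock)}, keep {key_at(k2,dock), open(d_dock_office)}, require {at(hall), open(d_dock_hall)}
    → {at(hall), key_at(k2,dock), open(d_dock_hall), open(d_dock_office)}

== RESULT ==
["at(hall)", "key_at(k2,dock)", "open(d_dock_hall)", "open(d_dock_office)"]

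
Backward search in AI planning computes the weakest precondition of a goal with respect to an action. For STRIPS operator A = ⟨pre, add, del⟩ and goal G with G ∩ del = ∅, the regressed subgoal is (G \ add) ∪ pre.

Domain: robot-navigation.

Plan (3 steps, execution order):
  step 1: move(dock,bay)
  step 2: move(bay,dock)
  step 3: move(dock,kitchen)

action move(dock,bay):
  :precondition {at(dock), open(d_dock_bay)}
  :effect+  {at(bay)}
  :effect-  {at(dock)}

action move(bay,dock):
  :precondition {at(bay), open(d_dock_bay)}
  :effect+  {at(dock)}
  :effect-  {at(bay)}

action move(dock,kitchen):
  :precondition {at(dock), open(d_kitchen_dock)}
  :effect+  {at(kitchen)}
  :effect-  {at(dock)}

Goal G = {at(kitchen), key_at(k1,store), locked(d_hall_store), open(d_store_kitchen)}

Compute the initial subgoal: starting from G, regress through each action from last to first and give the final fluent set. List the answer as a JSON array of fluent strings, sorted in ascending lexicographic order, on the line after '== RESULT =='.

Work backward from the goal:
  through step 3 (move(dock,kitchen)): drop {at(kitchen)}, keep {key_at(k1,store), locked(d_hall_store), open(d_store_kitchen)}, require {at(dock), open(d_kitchen_dock)}
    → {at(dock), key_at(k1,store), locked(d_hall_store), open(d_kitchen_dock), open(d_store_kitchen)}
  through step 2 (move(bay,dock)): drop {at(dock)}, keep {key_at(k1,store), locked(d_hall_store), open(d_kitchen_dock), open(d_store_kitchen)}, require {at(bay), open(d_dock_bay)}
    → {at(bay), key_at(k1,store), locked(d_hall_store), open(d_dock_bay), open(d_kitchen_dock), open(d_store_kitchen)}
  through step 1 (move(dock,bay)): drop {at(bay)}, keep {key_at(k1,store), locked(d_hall_store), open(d_dock_bay), open(d_kitchen_dock), open(d_store_kitchen)}, require {at(dock), open(d_dock_bay)}
    → {at(dock), key_at(k1,store), locked(d_hall_store), open(d_dock_bay), open(d_kitchen_dock), open(d_store_kitchen)}

== RESULT ==
["at(dock)", "key_at(k1,store)", "locked(d_hall_store)", "open(d_dock_bay)", "open(d_kitchen_dock)", "open(d_store_kitchen)"]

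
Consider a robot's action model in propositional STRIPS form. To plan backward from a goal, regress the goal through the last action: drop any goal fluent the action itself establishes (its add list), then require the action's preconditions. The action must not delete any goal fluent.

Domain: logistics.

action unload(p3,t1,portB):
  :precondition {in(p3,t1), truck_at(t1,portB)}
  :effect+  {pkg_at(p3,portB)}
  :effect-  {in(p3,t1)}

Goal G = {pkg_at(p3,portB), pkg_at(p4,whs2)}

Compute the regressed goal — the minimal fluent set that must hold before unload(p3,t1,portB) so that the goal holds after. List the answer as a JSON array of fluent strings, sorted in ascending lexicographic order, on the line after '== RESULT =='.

Regress:
  G ∩ del = {}  (empty — regression defined)
  G \ add = {pkg_at(p3,portB), pkg_at(p4,whs2)} \ {pkg_at(p3,portB)} = {pkg_at(p4,whs2)}
  ∪ pre   = {pkg_at(p4,whs2)} ∪ {in(p3,t1), truck_at(t1,portB)}
          = {in(p3,t1), pkg_at(p4,whs2), truck_at(t1,portB)}

== RESULT ==
["in(p3,t1)", "pkg_at(p4,whs2)", "truck_at(t1,portB)"]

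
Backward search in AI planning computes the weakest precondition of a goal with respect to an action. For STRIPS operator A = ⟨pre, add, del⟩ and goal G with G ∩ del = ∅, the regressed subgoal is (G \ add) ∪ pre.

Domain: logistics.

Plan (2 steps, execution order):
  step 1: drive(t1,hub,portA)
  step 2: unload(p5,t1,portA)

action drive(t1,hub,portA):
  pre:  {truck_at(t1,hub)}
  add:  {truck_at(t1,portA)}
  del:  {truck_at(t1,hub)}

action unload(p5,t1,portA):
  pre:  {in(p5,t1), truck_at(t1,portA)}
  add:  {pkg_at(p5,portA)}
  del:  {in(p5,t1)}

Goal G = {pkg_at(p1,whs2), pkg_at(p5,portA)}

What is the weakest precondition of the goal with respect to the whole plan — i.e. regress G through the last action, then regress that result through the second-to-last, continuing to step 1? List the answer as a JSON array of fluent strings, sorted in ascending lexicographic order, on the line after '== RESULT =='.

Regress step by step:
  through step 2 (unload(p5,t1,portA)): drop {pkg_at(p5,portA)}, keep {pkg_at(p1,whs2)}, require {in(p5,t1), truck_at(t1,portA)}
    → {in(p5,t1), pkg_at(p1,whs2), truck_at(t1,portA)}
  through step 1 (drive(t1,hub,portA)): drop {truck_at(t1,portA)}, keep {in(p5,t1), pkg_at(p1,whs2)}, require {truck_at(t1,hub)}
    → {in(p5,t1), pkg_at(p1,whs2), truck_at(t1,hub)}

== RESULT ==
["in(p5,t1)", "pkg_at(p1,whs2)", "truck_at(t1,hub)"]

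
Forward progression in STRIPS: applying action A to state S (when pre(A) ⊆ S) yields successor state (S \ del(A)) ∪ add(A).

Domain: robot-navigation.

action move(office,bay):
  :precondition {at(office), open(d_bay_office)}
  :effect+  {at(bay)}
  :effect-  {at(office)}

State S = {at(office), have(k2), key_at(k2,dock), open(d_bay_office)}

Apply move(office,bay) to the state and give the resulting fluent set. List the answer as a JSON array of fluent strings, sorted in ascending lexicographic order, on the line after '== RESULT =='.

Compute (S \ del) ∪ add:
  pre ⊆ S: {at(office), open(d_bay_office)} ⊆ S  — applicable
  S \ del = {have(k2), key_at(k2,dock), open(d_bay_office)}
  ∪ add   = {at(bay), have(k2), key_at(k2,dock), open(d_bay_office)}

== RESULT ==
["at(bay)", "have(k2)", "key_at(k2,dock)", "open(d_bay_office)"]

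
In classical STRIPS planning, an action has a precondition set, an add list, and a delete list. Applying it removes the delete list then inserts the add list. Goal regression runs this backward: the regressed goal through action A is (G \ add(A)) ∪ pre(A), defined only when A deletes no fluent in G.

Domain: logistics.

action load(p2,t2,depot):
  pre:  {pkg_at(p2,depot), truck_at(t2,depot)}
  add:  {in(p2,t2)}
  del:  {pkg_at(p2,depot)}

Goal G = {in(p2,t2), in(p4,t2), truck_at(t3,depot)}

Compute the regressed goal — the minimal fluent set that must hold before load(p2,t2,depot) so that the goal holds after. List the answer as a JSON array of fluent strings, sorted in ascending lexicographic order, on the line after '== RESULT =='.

Compute (G \ add) ∪ pre:
  G ∩ del = {}  (empty — regression defined)
  G \ add = {in(p2,t2), in(p4,t2), truck_at(t3,depot)} \ {in(p2,t2)} = {in(p4,t2), truck_at(t3,depot)}
  ∪ pre   = {in(p4,t2), truck_at(t3,depot)} ∪ {pkg_at(p2,depot), truck_at(t2,depot)}
          = {in(p4,t2), pkg_at(p2,depot), truck_at(t2,depot), truck_at(t3,depot)}

== RESULT ==
["in(p4,t2)", "pkg_at(p2,depot)", "truck_at(t2,depot)", "truck_at(t3,depot)"]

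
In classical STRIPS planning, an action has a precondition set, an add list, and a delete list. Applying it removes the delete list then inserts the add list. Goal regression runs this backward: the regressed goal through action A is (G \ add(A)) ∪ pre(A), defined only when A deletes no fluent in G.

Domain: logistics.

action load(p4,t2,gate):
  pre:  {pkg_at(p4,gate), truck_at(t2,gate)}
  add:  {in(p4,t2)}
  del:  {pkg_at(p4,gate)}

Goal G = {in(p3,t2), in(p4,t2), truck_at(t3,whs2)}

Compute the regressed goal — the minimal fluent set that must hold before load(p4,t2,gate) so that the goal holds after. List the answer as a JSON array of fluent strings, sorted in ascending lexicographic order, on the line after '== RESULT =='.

Compute (G \ add) ∪ pre:
  G ∩ del = {}  (empty — regression defined)
  G \ add = {in(p3,t2), in(p4,t2), truck_at(t3,whs2)} \ {in(p4,t2)} = {in(p3,t2), truck_at(t3,whs2)}
  ∪ pre   = {in(p3,t2), truck_at(t3,whs2)} ∪ {pkg_at(p4,gate), truck_at(t2,gate)}
          = {in(p3,t2), pkg_at(p4,gate), truck_at(t2,gate), truck_at(t3,whs2)}

== RESULT ==
["in(p3,t2)", "pkg_at(p4,gate)", "truck_at(t2,gate)", "truck_at(t3,whs2)"]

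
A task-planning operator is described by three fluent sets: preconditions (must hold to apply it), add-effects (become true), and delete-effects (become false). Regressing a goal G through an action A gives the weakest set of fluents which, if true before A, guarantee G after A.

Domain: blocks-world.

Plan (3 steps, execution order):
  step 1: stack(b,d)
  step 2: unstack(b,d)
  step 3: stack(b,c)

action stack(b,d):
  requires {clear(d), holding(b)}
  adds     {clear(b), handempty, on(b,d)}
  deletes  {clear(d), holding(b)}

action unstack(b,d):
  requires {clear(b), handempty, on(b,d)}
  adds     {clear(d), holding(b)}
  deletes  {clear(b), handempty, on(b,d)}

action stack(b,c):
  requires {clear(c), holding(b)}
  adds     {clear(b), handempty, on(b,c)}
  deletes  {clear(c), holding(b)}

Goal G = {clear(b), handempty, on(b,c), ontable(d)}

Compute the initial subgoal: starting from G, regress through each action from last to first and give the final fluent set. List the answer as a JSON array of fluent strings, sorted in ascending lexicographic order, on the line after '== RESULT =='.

Work backward from the goal:
  through step 3 (stack(b,c)): drop {clear(b), handempty, on(b,c)}, keep {ontable(d)}, require {clear(c), holding(b)}
    → {clear(c), holding(b), ontable(d)}
  through step 2 (unstack(b,d)): drop {holding(b)}, keep {clear(c), ontable(d)}, require {clear(b), handempty, on(b,d)}
    → {clear(b), clear(c), handempty, on(b,d), ontable(d)}
  through step 1 (stack(b,d)): drop {clear(b), handempty, on(b,d)}, keep {clear(c), ontable(d)}, require {clear(d), holding(b)}
    → {clear(c), clear(d), holding(b), ontable(d)}

== RESULT ==
["clear(c)", "clear(d)", "holding(b)", "ontable(d)"]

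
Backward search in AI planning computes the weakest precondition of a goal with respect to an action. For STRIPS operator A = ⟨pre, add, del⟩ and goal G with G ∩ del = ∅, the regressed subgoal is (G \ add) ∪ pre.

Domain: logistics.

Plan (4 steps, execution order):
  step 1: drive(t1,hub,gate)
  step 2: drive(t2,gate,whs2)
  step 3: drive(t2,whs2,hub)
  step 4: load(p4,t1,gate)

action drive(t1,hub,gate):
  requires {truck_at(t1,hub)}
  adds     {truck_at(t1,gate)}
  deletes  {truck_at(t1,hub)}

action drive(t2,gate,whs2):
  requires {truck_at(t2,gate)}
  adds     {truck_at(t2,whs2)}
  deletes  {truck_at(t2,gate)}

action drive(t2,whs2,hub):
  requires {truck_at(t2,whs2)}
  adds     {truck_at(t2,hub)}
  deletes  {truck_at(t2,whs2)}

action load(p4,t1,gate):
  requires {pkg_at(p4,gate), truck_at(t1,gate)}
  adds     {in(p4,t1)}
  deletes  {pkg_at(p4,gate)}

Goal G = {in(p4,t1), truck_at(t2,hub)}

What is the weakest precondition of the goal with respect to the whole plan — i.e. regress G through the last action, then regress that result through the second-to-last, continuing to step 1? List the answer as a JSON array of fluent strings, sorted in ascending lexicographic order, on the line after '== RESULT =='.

Regress step by step:
  through step 4 (load(p4,t1,gate)): drop {in(p4,t1)}, keep {truck_at(t2,hub)}, require {pkg_at(p4,gate), truck_at(t1,gate)}
    → {pkg_at(p4,gate), truck_at(t1,gate), truck_at(t2,hub)}
  through step 3 (drive(t2,whs2,hub)): drop {truck_at(t2,hub)}, keep {pkg_at(p4,gate), truck_at(t1,gate)}, require {truck_at(t2,whs2)}
    → {pkg_at(p4,gate), truck_at(t1,gate), truck_at(t2,whs2)}
  through step 2 (drive(t2,gate,whs2)): drop {truck_at(t2,whs2)}, keep {pkg_at(p4,gate), truck_at(t1,gate)}, require {truck_at(t2,gate)}
    → {pkg_at(p4,gate), truck_at(t1,gate), truck_at(t2,gate)}
  through step 1 (drive(t1,hub,gate)): drop {truck_at(t1,gate)}, keep {pkg_at(p4,gate), truck_at(t2,gate)}, require {truck_at(t1,hub)}
    → {pkg_at(p4,gate), truck_at(t1,hub), truck_at(t2,gate)}

== RESULT ==
["pkg_at(p4,gate)", "truck_at(t1,hub)", "truck_at(t2,gate)"]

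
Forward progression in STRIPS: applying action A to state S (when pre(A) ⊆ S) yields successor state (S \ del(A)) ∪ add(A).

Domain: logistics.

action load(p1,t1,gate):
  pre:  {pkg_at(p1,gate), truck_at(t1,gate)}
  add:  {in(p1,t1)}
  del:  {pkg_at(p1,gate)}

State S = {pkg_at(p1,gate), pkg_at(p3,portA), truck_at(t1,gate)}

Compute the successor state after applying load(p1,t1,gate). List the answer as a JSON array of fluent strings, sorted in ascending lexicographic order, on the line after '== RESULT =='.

Progress:
  pre ⊆ S: {pkg_at(p1,gate), truck_at(t1,gate)} ⊆ S  — applicable
  S \ del = {pkg_at(p3,portA), truck_at(t1,gate)}
  ∪ add   = {in(p1,t1), pkg_at(p3,portA), truck_at(t1,gate)}

== RESULT ==
["in(p1,t1)", "pkg_at(p3,portA)", "truck_at(t1,gate)"]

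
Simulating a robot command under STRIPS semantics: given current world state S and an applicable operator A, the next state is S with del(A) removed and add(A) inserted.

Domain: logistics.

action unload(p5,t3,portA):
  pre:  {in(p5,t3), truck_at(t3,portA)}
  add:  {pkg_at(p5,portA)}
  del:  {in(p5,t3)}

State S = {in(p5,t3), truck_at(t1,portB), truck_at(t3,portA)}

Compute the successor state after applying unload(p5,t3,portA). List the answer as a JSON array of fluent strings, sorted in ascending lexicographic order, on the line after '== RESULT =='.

Progress:
  pre ⊆ S: {in(p5,t3), truck_at(t3,portA)} ⊆ S  — applicable
  S \ del = {truck_at(t1,portB), truck_at(t3,portA)}
  ∪ add   = {pkg_at(p5,portA), truck_at(t1,portB), truck_at(t3,portA)}

== RESULT ==
["pkg_at(p5,portA)", "truck_at(t1,portB)", "truck_at(t3,portA)"]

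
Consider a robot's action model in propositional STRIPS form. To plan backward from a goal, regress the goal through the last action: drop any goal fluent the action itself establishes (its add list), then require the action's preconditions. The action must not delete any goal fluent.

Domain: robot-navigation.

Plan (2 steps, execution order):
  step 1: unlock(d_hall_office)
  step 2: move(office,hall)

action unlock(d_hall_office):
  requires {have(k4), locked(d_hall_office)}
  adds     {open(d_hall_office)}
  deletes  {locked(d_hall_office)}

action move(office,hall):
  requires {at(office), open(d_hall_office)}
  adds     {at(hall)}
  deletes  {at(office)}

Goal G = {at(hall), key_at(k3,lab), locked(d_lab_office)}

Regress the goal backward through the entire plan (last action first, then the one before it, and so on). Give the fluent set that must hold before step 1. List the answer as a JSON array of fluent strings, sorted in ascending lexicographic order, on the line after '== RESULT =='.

Regress step by step:
  through step 2 (move(office,hall)): drop {at(hall)}, keep {key_at(k3,lab), locked(d_lab_office)}, require {at(office), open(d_hall_office)}
    → {at(office), key_at(k3,lab), locked(d_lab_office), open(d_hall_office)}
  through step 1 (unlock(d_hall_office)): drop {open(d_hall_office)}, keep {at(office), key_at(k3,lab), locked(d_lab_office)}, require {have(k4), locked(d_hall_office)}
    → {at(office), have(k4), key_at(k3,lab), locked(d_hall_office), locked(d_lab_office)}

== RESULT ==
["at(office)", "have(k4)", "key_at(k3,lab)", "locked(d_hall_office)", "locked(d_lab_office)"]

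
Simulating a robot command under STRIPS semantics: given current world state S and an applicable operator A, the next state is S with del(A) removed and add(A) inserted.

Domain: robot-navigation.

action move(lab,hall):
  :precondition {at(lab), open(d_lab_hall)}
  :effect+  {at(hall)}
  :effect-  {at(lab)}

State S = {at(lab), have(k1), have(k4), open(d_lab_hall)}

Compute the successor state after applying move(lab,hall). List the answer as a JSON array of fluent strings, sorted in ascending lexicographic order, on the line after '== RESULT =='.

Compute (S \ del) ∪ add:
  pre ⊆ S: {at(lab), open(d_lab_hall)} ⊆ S  — applicable
  S \ del = {have(k1), have(k4), open(d_lab_hall)}
  ∪ add   = {at(hall), have(k1), have(k4), open(d_lab_hall)}

== RESULT ==
["at(hall)", "have(k1)", "have(k4)", "open(d_lab_hall)"]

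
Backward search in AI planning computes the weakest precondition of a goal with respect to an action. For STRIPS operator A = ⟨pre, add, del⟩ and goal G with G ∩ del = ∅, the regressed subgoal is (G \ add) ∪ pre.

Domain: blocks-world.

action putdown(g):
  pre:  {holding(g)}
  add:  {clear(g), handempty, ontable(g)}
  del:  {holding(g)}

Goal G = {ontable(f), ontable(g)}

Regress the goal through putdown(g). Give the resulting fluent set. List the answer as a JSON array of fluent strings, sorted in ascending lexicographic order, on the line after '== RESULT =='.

Compute (G \ add) ∪ pre:
  G ∩ del = {}  (empty — regression defined)
  G \ add = {ontable(f), ontable(g)} \ {clear(g), handempty, ontable(g)} = {ontable(f)}
  ∪ pre   = {ontable(f)} ∪ {holding(g)}
          = {holding(g), ontable(f)}

== RESULT ==
["holding(g)", "ontable(f)"]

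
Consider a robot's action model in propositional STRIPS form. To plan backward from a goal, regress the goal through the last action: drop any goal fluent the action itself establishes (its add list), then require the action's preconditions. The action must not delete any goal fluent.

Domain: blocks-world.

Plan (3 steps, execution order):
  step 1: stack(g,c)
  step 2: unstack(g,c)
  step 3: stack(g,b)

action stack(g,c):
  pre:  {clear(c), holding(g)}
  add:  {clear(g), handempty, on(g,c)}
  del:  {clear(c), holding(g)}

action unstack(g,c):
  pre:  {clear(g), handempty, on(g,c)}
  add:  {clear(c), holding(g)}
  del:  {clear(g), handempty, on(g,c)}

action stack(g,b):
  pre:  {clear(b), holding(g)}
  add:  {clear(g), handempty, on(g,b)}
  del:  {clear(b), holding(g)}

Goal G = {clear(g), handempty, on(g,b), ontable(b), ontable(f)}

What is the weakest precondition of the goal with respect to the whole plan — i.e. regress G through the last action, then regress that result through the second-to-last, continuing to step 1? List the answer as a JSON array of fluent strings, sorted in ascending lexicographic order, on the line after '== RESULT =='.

Work backward from the goal:
  through step 3 (stack(g,b)): drop {clear(g), handempty, on(g,b)}, keep {ontable(b), ontable(f)}, require {clear(b), holding(g)}
    → {clear(b), holding(g), ontable(b), ontable(f)}
  through step 2 (unstack(g,c)): drop {holding(g)}, keep {clear(b), ontable(b), ontable(f)}, require {clear(g), handempty, on(g,c)}
    → {clear(b), clear(g), handempty, on(g,c), ontable(b), ontable(f)}
  through step 1 (stack(g,c)): drop {clear(g), handempty, on(g,c)}, keep {clear(b), ontable(b), ontable(f)}, require {clear(c), holding(g)}
    → {clear(b), clear(c), holding(g), ontable(b), ontable(f)}

== RESULT ==
["clear(b)", "clear(c)", "holding(g)", "ontable(b)", "ontable(f)"]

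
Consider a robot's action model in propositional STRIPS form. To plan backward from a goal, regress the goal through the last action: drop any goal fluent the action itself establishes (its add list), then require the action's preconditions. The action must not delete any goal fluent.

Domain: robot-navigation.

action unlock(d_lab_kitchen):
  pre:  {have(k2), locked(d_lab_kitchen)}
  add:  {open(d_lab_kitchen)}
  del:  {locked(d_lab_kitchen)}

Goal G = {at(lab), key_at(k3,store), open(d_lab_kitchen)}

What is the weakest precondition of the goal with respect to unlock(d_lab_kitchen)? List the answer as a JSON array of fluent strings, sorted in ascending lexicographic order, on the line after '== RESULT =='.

Regress:
  G ∩ del = {}  (empty — regression defined)
  G \ add = {at(lab), key_at(k3,store), open(d_lab_kitchen)} \ {open(d_lab_kitchen)} = {at(lab), key_at(k3,store)}
  ∪ pre   = {at(lab), key_at(k3,store)} ∪ {have(k2), locked(d_lab_kitchen)}
          = {at(lab), have(k2), key_at(k3,store), locked(d_lab_kitchen)}

== RESULT ==
["at(lab)", "have(k2)", "key_at(k3,store)", "locked(d_lab_kitchen)"]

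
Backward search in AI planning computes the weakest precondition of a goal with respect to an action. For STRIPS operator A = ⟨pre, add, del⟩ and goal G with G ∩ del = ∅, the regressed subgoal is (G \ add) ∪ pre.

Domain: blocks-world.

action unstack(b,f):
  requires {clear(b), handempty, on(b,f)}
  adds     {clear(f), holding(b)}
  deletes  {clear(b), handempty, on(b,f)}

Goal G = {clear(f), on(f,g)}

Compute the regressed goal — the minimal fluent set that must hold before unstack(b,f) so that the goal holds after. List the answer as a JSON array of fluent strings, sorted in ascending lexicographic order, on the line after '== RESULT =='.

Regress:
  G ∩ del = {}  (empty — regression defined)
  G \ add = {clear(f), on(f,g)} \ {clear(f), holding(b)} = {on(f,g)}
  ∪ pre   = {on(f,g)} ∪ {clear(b), handempty, on(b,f)}
          = {clear(b), handempty, on(b,f), on(f,g)}

== RESULT ==
["clear(b)", "handempty", "on(b,f)", "on(f,g)"]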